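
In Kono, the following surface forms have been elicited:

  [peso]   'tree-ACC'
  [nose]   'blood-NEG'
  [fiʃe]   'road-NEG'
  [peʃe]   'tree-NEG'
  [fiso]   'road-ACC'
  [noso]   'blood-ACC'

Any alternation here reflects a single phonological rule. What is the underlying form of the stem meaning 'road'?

/fiʃ/

The root 'road' surfaces as [fiso] and [fiʃe], with a stem-final [s] ~ [ʃ] alternation.
But 'blood' keeps [s] in both environments ([noso], [nose]), so there is no rule changing /s/ to [ʃ] before the NEG suffix.
Therefore /ʃ/ is basic and [s] is derived by depalatalization (palato-alveolar /ʃ/ becomes [s] when no front vowel follows).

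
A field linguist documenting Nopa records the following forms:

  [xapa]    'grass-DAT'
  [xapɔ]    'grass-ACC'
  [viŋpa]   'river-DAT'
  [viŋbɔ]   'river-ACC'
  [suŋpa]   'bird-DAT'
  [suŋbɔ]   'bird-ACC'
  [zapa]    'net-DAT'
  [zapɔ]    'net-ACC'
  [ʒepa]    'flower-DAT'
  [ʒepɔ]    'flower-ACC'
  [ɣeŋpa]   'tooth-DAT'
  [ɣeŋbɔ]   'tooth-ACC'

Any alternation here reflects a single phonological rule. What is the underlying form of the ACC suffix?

/-bɔ/

The ACC morpheme has two allomorphs, [-bɔ] and [-pɔ].
The DAT suffix, which begins with [p], is invariant after every stem; so [p] is not altered by any rule here.
The ACC suffix is therefore /-bɔ/ underlyingly, with post-vocalic devoicing: voiced stops become voiceless after a vowel.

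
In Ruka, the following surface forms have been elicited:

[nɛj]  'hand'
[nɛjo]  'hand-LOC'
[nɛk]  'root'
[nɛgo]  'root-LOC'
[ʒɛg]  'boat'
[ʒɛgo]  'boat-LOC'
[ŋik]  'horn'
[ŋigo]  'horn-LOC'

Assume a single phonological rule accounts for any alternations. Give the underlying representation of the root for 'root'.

'root' shows [k] ~ [g] at the end of the stem ([nɛk] vs [nɛgo]).
But 'boat' keeps [g] in both environments ([ʒɛg], [ʒɛgo]), so there is no rule changing /g/ to [k] in isolation.
The underlying segment must be /k/; voiceless stops become voiced between vowels, yielding [g] there.

/nɛk/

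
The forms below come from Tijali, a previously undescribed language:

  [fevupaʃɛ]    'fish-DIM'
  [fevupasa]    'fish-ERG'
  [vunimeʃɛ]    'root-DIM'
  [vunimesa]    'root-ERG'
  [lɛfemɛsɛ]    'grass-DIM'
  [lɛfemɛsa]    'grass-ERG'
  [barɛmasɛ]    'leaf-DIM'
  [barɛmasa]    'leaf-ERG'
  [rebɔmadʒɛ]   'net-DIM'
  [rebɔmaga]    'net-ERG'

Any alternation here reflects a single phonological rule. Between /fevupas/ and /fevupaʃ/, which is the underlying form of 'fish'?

In [fevupaʃɛ] and [fevupasa] the final segment of 'fish' alternates: [ʃ] ~ [s].
The stem 'leaf' ([barɛmasɛ], [barɛmasa]) shows [s] unchanged in both environments, so [s] cannot be basic with [ʃ] derived before the DIM suffix.
Therefore /ʃ/ is basic and [s] is derived by depalatalization (palato-alveolar /dʒ/ and /ʃ/ become [g] and [s] when no front vowel follows).

/fevupaʃ/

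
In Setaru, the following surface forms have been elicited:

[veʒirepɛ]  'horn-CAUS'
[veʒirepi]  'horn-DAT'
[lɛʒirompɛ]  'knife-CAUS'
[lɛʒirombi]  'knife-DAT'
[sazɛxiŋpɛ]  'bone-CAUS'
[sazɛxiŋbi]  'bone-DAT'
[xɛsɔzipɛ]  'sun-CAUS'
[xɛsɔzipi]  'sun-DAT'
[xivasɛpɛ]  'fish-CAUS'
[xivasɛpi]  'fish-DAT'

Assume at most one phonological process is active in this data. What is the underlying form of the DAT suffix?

/-bi/

The DAT suffix surfaces as [-bi] and [-pi], depending on the final segment of the stem.
The CAUS suffix, which begins with [p], is invariant after every stem; so [p] is not altered by any rule here.
So the underlying form is /-bi/, and voiced stops become voiceless after a vowel.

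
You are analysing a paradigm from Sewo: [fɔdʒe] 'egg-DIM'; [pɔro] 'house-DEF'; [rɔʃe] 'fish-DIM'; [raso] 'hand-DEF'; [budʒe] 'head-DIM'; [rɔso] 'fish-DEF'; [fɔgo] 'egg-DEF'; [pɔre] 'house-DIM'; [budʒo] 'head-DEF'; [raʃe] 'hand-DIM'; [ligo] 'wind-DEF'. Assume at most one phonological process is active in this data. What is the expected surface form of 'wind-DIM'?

[lidʒe]

'egg' shows [g] ~ [dʒ] at the end of the stem ([fɔgo] vs [fɔdʒe]).
If /dʒ/ were underlying and a rule turned it into [g] before the DEF suffix, 'head' would also alternate; but it has [dʒ] in both [budʒo] and [budʒe].
Therefore /g/ is basic and [dʒ] is derived by palatalization before a front vowel (/g/ and /s/ become palato-alveolar [dʒ] and [ʃ] before a front vowel).
From [ligo] the stem 'wind' is /lig/; before a front vowel this yields [lidʒe].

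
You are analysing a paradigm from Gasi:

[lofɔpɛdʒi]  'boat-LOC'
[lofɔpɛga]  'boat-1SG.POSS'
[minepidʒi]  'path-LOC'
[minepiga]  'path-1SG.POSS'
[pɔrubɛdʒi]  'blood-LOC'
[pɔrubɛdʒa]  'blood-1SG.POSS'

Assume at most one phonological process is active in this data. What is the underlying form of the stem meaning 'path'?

'path' shows [dʒ] ~ [g] at the end of the stem ([minepidʒi] vs [minepiga]).
Compare 'blood', with invariant [dʒ] in [pɔrubɛdʒi] and [pɔrubɛdʒa]: an analysis with underlying /dʒ/ and a rule producing [g] before the 1SG.POSS suffix would wrongly predict alternation here too.
The underlying segment must be /g/; /g/ becomes palato-alveolar [dʒ] before a front vowel, yielding [dʒ] there.
So 'path' = /minepig/.

/minepig/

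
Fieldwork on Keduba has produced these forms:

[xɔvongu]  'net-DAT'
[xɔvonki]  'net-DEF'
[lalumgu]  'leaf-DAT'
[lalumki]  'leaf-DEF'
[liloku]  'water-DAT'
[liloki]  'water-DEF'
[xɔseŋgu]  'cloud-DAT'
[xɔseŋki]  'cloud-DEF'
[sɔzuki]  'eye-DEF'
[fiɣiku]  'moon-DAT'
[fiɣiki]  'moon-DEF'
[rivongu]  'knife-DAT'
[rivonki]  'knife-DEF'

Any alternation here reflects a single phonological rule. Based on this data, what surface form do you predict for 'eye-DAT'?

The DAT suffix surfaces as [-gu] and [-ku], depending on the final segment of the stem.
The DEF suffix, which begins with [k], is invariant after every stem; so [k] is not altered by any rule here.
So the underlying form is /-gu/, and voiced stops become voiceless after a vowel.
After 'eye', which ends in a vowel, the suffix surfaces as [-ku], giving [sɔzuku].

[sɔzuku]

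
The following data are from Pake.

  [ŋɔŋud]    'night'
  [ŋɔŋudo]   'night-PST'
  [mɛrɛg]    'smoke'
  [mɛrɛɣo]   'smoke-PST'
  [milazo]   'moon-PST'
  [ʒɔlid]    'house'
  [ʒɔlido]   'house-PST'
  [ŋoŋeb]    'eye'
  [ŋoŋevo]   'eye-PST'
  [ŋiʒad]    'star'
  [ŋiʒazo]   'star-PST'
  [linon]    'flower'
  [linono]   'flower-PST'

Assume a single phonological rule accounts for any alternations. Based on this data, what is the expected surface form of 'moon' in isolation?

[milad]

The root 'star' surfaces as [ŋiʒad] and [ŋiʒazo], with a stem-final [d] ~ [z] alternation.
But 'night' keeps [d] in both environments ([ŋɔŋud], [ŋɔŋudo]), so there is no rule changing /d/ to [z] before the PST suffix.
The alternation reflects word-final hardening: voiced fricatives become stops word-finally. /z/ is underlying.
From [milazo] the stem 'moon' is /milaz/; word-finally this yields [milad].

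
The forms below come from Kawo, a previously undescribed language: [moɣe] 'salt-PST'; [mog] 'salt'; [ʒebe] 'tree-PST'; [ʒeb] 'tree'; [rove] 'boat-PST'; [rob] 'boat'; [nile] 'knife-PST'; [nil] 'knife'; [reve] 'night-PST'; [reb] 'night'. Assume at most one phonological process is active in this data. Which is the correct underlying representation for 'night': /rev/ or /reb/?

In [reve] and [reb] the final segment of 'night' alternates: [v] ~ [b].
But 'tree' keeps [b] in both environments ([ʒebe], [ʒeb]), so there is no rule changing /b/ to [v] before the PST suffix.
The alternation reflects word-final hardening: voiced fricatives become stops word-finally. /v/ is underlying.

/rev/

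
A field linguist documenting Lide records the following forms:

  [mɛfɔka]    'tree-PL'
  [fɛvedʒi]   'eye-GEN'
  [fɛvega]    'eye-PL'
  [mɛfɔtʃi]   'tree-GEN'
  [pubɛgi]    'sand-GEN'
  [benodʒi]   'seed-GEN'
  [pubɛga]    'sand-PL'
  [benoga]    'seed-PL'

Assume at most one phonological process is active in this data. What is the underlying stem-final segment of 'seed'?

/dʒ/

The stem for 'seed' ends in [g] in [benoga] but [dʒ] in [benodʒi].
Compare 'sand', with invariant [g] in [pubɛga] and [pubɛgi]: an analysis with underlying /g/ and a rule producing [dʒ] before the GEN suffix would wrongly predict alternation here too.
Therefore /dʒ/ is basic and [g] is derived by depalatalization (palato-alveolar /tʃ/ and /dʒ/ become [k] and [g] when no front vowel follows).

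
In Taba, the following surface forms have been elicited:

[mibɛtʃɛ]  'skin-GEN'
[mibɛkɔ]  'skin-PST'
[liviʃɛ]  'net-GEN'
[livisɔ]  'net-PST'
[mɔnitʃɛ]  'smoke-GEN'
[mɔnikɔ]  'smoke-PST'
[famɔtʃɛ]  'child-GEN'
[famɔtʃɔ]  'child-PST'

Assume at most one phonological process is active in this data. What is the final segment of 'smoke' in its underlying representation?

/k/

The stem for 'smoke' ends in [tʃ] in [mɔnitʃɛ] but [k] in [mɔnikɔ].
Compare 'child', with invariant [tʃ] in [famɔtʃɛ] and [famɔtʃɔ]: an analysis with underlying /tʃ/ and a rule producing [k] before the PST suffix would wrongly predict alternation here too.
So /k/ is underlying, and a rule of palatalization before a front vowel — /k/ and /s/ become palato-alveolar [tʃ] and [ʃ] before a front vowel — gives [tʃ].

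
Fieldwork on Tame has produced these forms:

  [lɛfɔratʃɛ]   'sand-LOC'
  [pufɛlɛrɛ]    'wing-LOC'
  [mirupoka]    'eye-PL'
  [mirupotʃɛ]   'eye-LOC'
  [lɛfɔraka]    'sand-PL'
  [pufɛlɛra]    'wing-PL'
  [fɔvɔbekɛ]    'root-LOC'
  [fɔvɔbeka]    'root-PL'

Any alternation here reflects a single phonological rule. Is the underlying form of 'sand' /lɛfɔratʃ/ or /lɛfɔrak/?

In [lɛfɔratʃɛ] and [lɛfɔraka] the final segment of 'sand' alternates: [tʃ] ~ [k].
Compare 'root', with invariant [k] in [fɔvɔbekɛ] and [fɔvɔbeka]: an analysis with underlying /k/ and a rule producing [tʃ] before the LOC suffix would wrongly predict alternation here too.
Therefore /tʃ/ is basic and [k] is derived by depalatalization (palato-alveolar /tʃ/ becomes [k] when no front vowel follows).

/lɛfɔratʃ/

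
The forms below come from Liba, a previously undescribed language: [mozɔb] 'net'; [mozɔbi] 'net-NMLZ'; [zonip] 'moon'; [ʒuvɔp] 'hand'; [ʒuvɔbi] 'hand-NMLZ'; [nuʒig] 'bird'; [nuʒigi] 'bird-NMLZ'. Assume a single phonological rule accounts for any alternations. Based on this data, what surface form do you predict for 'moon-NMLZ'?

[zonibi]

The stem for 'hand' ends in [p] in [ʒuvɔp] but [b] in [ʒuvɔbi].
If /b/ were underlying and a rule turned it into [p] in isolation, 'net' would also alternate; but it has [b] in both [mozɔb] and [mozɔbi].
The alternation reflects intervocalic voicing: voiceless stops become voiced between vowels. /p/ is underlying.
The one attested form of 'moon', [zonip], shows underlying /zonip/. Applying the same rule between vowels gives [zonibi].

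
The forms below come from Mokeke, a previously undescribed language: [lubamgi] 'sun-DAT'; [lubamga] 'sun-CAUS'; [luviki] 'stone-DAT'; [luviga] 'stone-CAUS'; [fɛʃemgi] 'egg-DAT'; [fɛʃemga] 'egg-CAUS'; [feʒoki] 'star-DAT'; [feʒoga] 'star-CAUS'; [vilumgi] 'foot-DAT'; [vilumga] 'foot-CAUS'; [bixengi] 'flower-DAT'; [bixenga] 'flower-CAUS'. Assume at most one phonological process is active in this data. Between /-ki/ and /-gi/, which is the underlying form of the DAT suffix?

/-ki/

The DAT suffix surfaces as [-gi] and [-ki], depending on the final segment of the stem.
By contrast the CAUS suffix keeps its initial [g] throughout — that segment must be underlying.
The DAT suffix is therefore /-ki/ underlyingly, with post-nasal voicing: voiceless stops become voiced after a nasal.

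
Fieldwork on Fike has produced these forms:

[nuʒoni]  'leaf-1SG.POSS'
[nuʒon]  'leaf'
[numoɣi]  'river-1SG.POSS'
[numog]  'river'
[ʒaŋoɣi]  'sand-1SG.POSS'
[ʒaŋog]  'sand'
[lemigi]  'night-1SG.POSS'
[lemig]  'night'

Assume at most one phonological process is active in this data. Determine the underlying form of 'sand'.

/ʒaŋoɣ/

The stem for 'sand' ends in [ɣ] in [ʒaŋoɣi] but [g] in [ʒaŋog].
The stem 'night' ([lemigi], [lemig]) shows [g] unchanged in both environments, so [g] cannot be basic with [ɣ] derived before the 1SG.POSS suffix.
The underlying segment must be /ɣ/; voiced fricatives become stops word-finally, yielding [g] there.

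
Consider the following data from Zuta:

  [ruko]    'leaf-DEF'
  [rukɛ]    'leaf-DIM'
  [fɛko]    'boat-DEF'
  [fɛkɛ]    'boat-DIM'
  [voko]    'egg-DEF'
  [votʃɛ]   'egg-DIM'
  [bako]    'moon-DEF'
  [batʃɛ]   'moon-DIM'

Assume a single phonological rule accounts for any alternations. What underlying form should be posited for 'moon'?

/batʃ/

'moon' shows [k] ~ [tʃ] at the end of the stem ([bako] vs [batʃɛ]).
If /k/ were underlying and a rule turned it into [tʃ] before the DIM suffix, 'boat' would also alternate; but it has [k] in both [fɛko] and [fɛkɛ].
The alternation reflects depalatalization: palato-alveolar /tʃ/ becomes [k] when no front vowel follows. /tʃ/ is underlying.
So 'moon' = /batʃ/.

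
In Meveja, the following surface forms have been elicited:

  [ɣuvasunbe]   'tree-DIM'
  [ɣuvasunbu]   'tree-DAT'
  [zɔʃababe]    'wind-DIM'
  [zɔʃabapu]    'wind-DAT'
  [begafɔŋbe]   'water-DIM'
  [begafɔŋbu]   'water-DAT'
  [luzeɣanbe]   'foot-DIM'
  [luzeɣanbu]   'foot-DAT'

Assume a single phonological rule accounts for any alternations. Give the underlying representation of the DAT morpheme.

/-pu/

The DAT suffix surfaces as [-bu] and [-pu], depending on the final segment of the stem.
By contrast the DIM suffix keeps its initial [b] throughout — that segment must be underlying.
So the underlying form is /-pu/, and voiceless stops become voiced after a nasal.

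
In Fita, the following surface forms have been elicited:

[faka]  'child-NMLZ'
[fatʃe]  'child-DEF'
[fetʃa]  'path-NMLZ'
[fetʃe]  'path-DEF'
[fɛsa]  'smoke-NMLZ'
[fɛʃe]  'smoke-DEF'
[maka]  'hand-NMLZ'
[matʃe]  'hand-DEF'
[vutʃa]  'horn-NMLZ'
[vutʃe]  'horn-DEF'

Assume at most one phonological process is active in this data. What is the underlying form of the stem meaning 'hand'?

/mak/

'hand' shows [k] ~ [tʃ] at the end of the stem ([maka] vs [matʃe]).
The stem 'path' ([fetʃa], [fetʃe]) shows [tʃ] unchanged in both environments, so [tʃ] cannot be basic with [k] derived before the NMLZ suffix.
The underlying segment must be /k/; /k/ and /s/ become palato-alveolar [tʃ] and [ʃ] before a front vowel, yielding [tʃ] there.
So 'hand' = /mak/.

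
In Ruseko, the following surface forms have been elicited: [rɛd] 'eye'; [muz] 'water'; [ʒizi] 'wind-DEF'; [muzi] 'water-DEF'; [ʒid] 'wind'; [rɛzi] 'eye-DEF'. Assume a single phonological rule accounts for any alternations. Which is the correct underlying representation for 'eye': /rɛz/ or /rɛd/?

/rɛd/

'eye' shows [z] ~ [d] at the end of the stem ([rɛzi] vs [rɛd]).
The stem 'water' ([muzi], [muz]) shows [z] unchanged in both environments, so [z] cannot be basic with [d] derived in isolation.
So /d/ is underlying, and a rule of intervocalic spirantization — voiced stops become fricatives between vowels — gives [z].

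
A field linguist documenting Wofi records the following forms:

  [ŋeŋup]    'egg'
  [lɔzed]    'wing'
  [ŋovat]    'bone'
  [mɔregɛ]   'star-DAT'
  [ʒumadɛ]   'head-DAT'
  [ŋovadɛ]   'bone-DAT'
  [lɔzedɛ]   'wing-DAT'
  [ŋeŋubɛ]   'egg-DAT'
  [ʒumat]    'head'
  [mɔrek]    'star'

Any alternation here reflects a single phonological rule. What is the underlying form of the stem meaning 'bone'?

/ŋovat/

The root 'bone' surfaces as [ŋovadɛ] and [ŋovat], with a stem-final [d] ~ [t] alternation.
The stem 'wing' ([lɔzedɛ], [lɔzed]) shows [d] unchanged in both environments, so [d] cannot be basic with [t] derived in isolation.
The underlying segment must be /t/; voiceless stops become voiced between vowels, yielding [d] there.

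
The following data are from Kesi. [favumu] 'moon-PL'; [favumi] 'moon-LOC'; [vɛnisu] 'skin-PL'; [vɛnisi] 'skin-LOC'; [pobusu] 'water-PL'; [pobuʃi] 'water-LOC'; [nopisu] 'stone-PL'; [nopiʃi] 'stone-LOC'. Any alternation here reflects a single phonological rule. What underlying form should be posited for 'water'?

/pobuʃ/

The stem for 'water' ends in [s] in [pobusu] but [ʃ] in [pobuʃi].
The stem 'skin' ([vɛnisu], [vɛnisi]) shows [s] unchanged in both environments, so [s] cannot be basic with [ʃ] derived before the LOC suffix.
So /ʃ/ is underlying, and a rule of depalatalization — palato-alveolar /ʃ/ becomes [s] when no front vowel follows — gives [s].
So 'water' = /pobuʃ/.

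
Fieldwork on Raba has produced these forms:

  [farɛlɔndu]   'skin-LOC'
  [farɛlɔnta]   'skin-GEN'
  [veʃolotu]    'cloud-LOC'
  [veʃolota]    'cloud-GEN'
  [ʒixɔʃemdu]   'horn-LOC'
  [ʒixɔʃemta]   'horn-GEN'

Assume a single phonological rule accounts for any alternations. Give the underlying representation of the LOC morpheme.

/-du/

The LOC suffix surfaces as [-du] and [-tu], depending on the final segment of the stem.
The GEN suffix, which begins with [t], is invariant after every stem; so [t] is not altered by any rule here.
The LOC suffix is therefore /-du/ underlyingly, with post-vocalic devoicing: voiced stops become voiceless after a vowel.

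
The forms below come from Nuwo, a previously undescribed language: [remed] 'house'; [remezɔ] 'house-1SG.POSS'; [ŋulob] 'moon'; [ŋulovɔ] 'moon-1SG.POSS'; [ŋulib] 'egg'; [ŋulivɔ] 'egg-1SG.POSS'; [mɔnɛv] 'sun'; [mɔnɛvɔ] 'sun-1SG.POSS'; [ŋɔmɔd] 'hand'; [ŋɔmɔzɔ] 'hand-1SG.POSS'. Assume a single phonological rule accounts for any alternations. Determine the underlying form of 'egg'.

The root 'egg' surfaces as [ŋulib] and [ŋulivɔ], with a stem-final [b] ~ [v] alternation.
If /v/ were underlying and a rule turned it into [b] in isolation, 'sun' would also alternate; but it has [v] in both [mɔnɛv] and [mɔnɛvɔ].
Therefore /b/ is basic and [v] is derived by intervocalic spirantization (voiced stops become fricatives between vowels).

/ŋulib/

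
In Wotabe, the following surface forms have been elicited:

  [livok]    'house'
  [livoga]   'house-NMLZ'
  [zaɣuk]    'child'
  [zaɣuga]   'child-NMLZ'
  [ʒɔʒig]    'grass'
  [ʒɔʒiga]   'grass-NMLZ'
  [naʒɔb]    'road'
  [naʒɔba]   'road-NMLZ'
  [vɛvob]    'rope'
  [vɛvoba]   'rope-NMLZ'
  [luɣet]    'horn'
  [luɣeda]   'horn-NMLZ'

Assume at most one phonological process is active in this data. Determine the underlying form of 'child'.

In [zaɣuk] and [zaɣuga] the final segment of 'child' alternates: [k] ~ [g].
Compare 'grass', with invariant [g] in [ʒɔʒig] and [ʒɔʒiga]: an analysis with underlying /g/ and a rule producing [k] in isolation would wrongly predict alternation here too.
Therefore /k/ is basic and [g] is derived by intervocalic voicing (voiceless stops become voiced between vowels).

/zaɣuk/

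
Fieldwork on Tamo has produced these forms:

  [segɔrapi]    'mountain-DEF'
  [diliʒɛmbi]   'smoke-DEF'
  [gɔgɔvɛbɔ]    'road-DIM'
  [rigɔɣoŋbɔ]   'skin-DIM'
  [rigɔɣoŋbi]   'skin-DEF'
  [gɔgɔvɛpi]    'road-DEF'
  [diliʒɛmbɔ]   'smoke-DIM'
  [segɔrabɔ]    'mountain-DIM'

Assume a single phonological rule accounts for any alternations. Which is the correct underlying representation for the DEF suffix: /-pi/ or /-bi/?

/-pi/

The DEF suffix surfaces as [-bi] and [-pi], depending on the final segment of the stem.
The DIM suffix, which begins with [b], is invariant after every stem; so [b] is not altered by any rule here.
The DEF suffix is therefore /-pi/ underlyingly, with post-nasal voicing: voiceless stops become voiced after a nasal.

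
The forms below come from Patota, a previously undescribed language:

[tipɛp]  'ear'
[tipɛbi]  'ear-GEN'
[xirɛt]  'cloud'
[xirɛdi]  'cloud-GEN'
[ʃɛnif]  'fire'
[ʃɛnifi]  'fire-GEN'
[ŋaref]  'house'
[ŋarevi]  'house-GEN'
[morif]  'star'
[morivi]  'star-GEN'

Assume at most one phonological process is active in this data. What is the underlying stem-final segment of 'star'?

/v/

The stem for 'star' ends in [f] in [morif] but [v] in [morivi].
Compare 'fire', with invariant [f] in [ʃɛnif] and [ʃɛnifi]: an analysis with underlying /f/ and a rule producing [v] before the GEN suffix would wrongly predict alternation here too.
The alternation reflects word-final obstruent devoicing: voiced obstruents become voiceless word-finally. /v/ is underlying.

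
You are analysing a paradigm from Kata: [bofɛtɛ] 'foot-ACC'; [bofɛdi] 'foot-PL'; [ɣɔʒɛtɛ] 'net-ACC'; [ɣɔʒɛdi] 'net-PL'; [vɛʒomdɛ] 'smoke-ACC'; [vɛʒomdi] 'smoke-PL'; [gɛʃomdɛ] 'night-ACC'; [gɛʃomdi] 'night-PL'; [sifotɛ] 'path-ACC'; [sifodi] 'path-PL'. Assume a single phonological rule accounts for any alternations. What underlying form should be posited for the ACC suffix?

The ACC suffix surfaces as [-dɛ] and [-tɛ], depending on the final segment of the stem.
The PL suffix, which begins with [d], is invariant after every stem; so [d] is not altered by any rule here.
So the underlying form is /-tɛ/, and voiceless stops become voiced after a nasal.

/-tɛ/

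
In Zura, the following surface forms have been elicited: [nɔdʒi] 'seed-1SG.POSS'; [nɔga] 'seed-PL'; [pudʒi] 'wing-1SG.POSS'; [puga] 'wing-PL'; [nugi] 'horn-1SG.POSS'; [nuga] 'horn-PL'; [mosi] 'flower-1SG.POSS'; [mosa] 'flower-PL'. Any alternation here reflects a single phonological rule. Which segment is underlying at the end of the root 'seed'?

/dʒ/

In [nɔdʒi] and [nɔga] the final segment of 'seed' alternates: [dʒ] ~ [g].
But 'horn' keeps [g] in both environments ([nugi], [nuga]), so there is no rule changing /g/ to [dʒ] before the 1SG.POSS suffix.
Therefore /dʒ/ is basic and [g] is derived by depalatalization (palato-alveolar /dʒ/ becomes [g] when no front vowel follows).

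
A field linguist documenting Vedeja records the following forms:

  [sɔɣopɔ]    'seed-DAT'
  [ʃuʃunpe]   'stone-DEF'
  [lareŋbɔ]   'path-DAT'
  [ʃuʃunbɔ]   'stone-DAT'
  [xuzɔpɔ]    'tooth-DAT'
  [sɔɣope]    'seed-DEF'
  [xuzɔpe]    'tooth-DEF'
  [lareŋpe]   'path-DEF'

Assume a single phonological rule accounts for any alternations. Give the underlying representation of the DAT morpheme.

/-bɔ/

The DAT suffix surfaces as [-bɔ] and [-pɔ], depending on the final segment of the stem.
The DEF suffix, which begins with [p], is invariant after every stem; so [p] is not altered by any rule here.
The DAT suffix is therefore /-bɔ/ underlyingly, with post-vocalic devoicing: voiced stops become voiceless after a vowel.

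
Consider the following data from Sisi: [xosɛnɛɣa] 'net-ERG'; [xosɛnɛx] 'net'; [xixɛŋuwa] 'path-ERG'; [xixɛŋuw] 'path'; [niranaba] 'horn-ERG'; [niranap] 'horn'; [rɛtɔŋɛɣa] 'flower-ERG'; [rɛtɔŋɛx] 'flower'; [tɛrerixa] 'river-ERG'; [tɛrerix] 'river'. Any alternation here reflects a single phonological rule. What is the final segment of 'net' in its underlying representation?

/ɣ/

'net' shows [ɣ] ~ [x] at the end of the stem ([xosɛnɛɣa] vs [xosɛnɛx]).
But 'river' keeps [x] in both environments ([tɛrerixa], [tɛrerix]), so there is no rule changing /x/ to [ɣ] before the ERG suffix.
So /ɣ/ is underlying, and a rule of word-final obstruent devoicing — voiced obstruents become voiceless word-finally — gives [x].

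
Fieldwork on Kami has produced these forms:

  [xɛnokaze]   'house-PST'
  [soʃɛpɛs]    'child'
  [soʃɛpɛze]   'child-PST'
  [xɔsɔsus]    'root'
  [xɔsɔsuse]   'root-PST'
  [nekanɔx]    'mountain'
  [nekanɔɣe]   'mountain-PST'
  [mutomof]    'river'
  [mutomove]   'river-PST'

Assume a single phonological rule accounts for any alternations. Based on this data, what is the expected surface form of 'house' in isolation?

The root 'child' surfaces as [soʃɛpɛs] and [soʃɛpɛze], with a stem-final [s] ~ [z] alternation.
The stem 'root' ([xɔsɔsus], [xɔsɔsuse]) shows [s] unchanged in both environments, so [s] cannot be basic with [z] derived before the PST suffix.
So /z/ is underlying, and a rule of word-final obstruent devoicing — voiced obstruents become voiceless word-finally — gives [s].
The one attested form of 'house', [xɛnokaze], shows underlying /xɛnokaz/. Applying the same rule word-finally gives [xɛnokas].

[xɛnokas]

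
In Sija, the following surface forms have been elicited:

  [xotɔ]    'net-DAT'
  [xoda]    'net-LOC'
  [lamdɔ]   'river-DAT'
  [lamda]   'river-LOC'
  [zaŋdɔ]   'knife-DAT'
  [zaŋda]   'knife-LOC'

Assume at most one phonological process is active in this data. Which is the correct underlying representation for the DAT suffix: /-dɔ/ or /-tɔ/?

The DAT morpheme has two allomorphs, [-dɔ] and [-tɔ].
By contrast the LOC suffix keeps its initial [d] throughout — that segment must be underlying.
The DAT suffix is therefore /-tɔ/ underlyingly, with post-nasal voicing: voiceless stops become voiced after a nasal.

/-tɔ/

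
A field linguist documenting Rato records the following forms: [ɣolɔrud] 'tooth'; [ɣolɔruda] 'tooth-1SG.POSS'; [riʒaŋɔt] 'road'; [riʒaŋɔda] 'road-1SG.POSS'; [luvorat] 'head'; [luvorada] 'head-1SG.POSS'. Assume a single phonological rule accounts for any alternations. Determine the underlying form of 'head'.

/luvorat/

The stem for 'head' ends in [t] in [luvorat] but [d] in [luvorada].
Compare 'tooth', with invariant [d] in [ɣolɔrud] and [ɣolɔruda]: an analysis with underlying /d/ and a rule producing [t] in isolation would wrongly predict alternation here too.
The alternation reflects intervocalic voicing: voiceless stops become voiced between vowels. /t/ is underlying.
So 'head' = /luvorat/.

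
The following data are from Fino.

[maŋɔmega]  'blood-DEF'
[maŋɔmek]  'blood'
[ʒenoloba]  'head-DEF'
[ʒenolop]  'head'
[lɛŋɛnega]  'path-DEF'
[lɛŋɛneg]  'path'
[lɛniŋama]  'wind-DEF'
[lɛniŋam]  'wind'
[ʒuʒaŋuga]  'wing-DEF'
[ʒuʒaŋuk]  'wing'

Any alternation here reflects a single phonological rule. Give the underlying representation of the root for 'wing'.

The root 'wing' surfaces as [ʒuʒaŋuga] and [ʒuʒaŋuk], with a stem-final [g] ~ [k] alternation.
The stem 'path' ([lɛŋɛnega], [lɛŋɛneg]) shows [g] unchanged in both environments, so [g] cannot be basic with [k] derived in isolation.
The underlying segment must be /k/; voiceless stops become voiced between vowels, yielding [g] there.
Hence 'wing' is /ʒuʒaŋuk/ underlyingly.

/ʒuʒaŋuk/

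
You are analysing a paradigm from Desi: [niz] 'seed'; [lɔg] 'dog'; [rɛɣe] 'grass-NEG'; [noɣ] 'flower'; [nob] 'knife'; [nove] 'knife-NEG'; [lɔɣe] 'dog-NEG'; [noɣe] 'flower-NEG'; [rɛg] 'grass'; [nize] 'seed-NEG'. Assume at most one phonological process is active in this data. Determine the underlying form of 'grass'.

/rɛg/

The stem for 'grass' ends in [g] in [rɛg] but [ɣ] in [rɛɣe].
The stem 'flower' ([noɣ], [noɣe]) shows [ɣ] unchanged in both environments, so [ɣ] cannot be basic with [g] derived in isolation.
The underlying segment must be /g/; voiced stops become fricatives between vowels, yielding [ɣ] there.
The underlying form of 'grass' is therefore /rɛg/.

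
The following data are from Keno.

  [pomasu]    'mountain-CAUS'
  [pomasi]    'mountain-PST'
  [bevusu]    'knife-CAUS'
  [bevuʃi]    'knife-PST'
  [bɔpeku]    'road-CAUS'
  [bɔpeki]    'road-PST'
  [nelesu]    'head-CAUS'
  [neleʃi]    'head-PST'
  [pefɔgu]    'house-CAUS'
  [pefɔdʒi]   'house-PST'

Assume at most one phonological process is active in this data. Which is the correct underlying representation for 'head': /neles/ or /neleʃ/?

/neleʃ/

In [nelesu] and [neleʃi] the final segment of 'head' alternates: [s] ~ [ʃ].
Compare 'mountain', with invariant [s] in [pomasu] and [pomasi]: an analysis with underlying /s/ and a rule producing [ʃ] before the PST suffix would wrongly predict alternation here too.
The alternation reflects depalatalization: palato-alveolar /dʒ/ and /ʃ/ become [g] and [s] when no front vowel follows. /ʃ/ is underlying.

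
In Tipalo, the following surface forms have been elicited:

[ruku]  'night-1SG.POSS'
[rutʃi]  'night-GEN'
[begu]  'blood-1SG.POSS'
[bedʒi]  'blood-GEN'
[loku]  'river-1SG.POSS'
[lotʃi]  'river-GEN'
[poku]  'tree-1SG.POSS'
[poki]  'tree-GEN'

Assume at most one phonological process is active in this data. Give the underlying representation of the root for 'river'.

The stem for 'river' ends in [k] in [loku] but [tʃ] in [lotʃi].
If /k/ were underlying and a rule turned it into [tʃ] before the GEN suffix, 'tree' would also alternate; but it has [k] in both [poku] and [poki].
Therefore /tʃ/ is basic and [k] is derived by depalatalization (palato-alveolar /tʃ/ and /dʒ/ become [k] and [g] when no front vowel follows).

/lotʃ/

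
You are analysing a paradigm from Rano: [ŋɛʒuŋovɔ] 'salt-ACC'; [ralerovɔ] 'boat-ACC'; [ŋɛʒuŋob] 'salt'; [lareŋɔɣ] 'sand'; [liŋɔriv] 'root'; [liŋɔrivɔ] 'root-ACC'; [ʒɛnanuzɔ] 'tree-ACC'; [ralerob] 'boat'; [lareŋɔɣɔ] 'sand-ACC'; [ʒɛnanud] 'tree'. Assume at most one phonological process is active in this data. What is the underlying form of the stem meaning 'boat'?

/ralerob/

'boat' shows [b] ~ [v] at the end of the stem ([ralerob] vs [ralerovɔ]).
If /v/ were underlying and a rule turned it into [b] in isolation, 'root' would also alternate; but it has [v] in both [liŋɔriv] and [liŋɔrivɔ].
So /b/ is underlying, and a rule of intervocalic spirantization — voiced stops become fricatives between vowels — gives [v].
Hence 'boat' is /ralerob/ underlyingly.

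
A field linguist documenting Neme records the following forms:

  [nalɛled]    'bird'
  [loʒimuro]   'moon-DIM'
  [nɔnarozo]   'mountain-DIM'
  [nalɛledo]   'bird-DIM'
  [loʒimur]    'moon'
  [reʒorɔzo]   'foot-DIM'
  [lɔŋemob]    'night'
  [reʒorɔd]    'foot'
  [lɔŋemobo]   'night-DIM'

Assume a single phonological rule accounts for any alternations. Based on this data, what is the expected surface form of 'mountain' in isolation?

In [reʒorɔzo] and [reʒorɔd] the final segment of 'foot' alternates: [z] ~ [d].
If /d/ were underlying and a rule turned it into [z] before the DIM suffix, 'bird' would also alternate; but it has [d] in both [nalɛledo] and [nalɛled].
The underlying segment must be /z/; voiced fricatives become stops word-finally, yielding [d] there.
From [nɔnarozo] the stem 'mountain' is /nɔnaroz/; word-finally this yields [nɔnarod].

[nɔnarod]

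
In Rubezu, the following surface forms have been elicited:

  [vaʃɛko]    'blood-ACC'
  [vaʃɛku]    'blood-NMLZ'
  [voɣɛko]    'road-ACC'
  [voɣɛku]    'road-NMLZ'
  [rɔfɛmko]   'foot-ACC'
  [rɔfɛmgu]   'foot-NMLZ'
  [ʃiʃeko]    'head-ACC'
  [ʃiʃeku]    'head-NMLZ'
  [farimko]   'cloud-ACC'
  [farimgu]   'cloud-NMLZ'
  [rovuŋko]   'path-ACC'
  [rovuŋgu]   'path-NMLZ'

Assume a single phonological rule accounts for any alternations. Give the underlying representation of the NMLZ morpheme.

/-gu/

The NMLZ morpheme has two allomorphs, [-gu] and [-ku].
The ACC suffix, which begins with [k], is invariant after every stem; so [k] is not altered by any rule here.
The NMLZ suffix is therefore /-gu/ underlyingly, with post-vocalic devoicing: voiced stops become voiceless after a vowel.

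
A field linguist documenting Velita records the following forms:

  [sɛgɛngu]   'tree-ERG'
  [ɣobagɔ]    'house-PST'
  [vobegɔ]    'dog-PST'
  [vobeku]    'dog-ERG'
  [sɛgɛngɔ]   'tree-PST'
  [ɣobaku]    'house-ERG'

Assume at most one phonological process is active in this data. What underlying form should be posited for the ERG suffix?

/-ku/

The ERG suffix surfaces as [-gu] and [-ku], depending on the final segment of the stem.
The PST suffix, which begins with [g], is invariant after every stem; so [g] is not altered by any rule here.
The ERG suffix is therefore /-ku/ underlyingly, with post-nasal voicing: voiceless stops become voiced after a nasal.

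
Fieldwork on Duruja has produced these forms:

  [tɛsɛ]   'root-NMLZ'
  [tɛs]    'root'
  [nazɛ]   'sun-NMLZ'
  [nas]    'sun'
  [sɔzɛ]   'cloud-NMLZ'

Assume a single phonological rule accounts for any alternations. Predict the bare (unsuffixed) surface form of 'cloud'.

The root 'sun' surfaces as [nazɛ] and [nas], with a stem-final [z] ~ [s] alternation.
The stem 'root' ([tɛsɛ], [tɛs]) shows [s] unchanged in both environments, so [s] cannot be basic with [z] derived before the NMLZ suffix.
So /z/ is underlying, and a rule of word-final obstruent devoicing — voiced obstruents become voiceless word-finally — gives [s].
From [sɔzɛ] the stem 'cloud' is /sɔz/; word-finally this yields [sɔs].

[sɔs]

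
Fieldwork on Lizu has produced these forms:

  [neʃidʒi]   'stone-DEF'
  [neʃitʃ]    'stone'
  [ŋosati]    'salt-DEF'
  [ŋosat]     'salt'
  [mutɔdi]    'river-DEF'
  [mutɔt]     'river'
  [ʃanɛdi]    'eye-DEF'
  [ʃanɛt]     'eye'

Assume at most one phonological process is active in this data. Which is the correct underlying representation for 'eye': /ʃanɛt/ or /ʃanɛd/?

/ʃanɛd/

'eye' shows [d] ~ [t] at the end of the stem ([ʃanɛdi] vs [ʃanɛt]).
If /t/ were underlying and a rule turned it into [d] before the DEF suffix, 'salt' would also alternate; but it has [t] in both [ŋosati] and [ŋosat].
The alternation reflects word-final obstruent devoicing: voiced obstruents become voiceless word-finally. /d/ is underlying.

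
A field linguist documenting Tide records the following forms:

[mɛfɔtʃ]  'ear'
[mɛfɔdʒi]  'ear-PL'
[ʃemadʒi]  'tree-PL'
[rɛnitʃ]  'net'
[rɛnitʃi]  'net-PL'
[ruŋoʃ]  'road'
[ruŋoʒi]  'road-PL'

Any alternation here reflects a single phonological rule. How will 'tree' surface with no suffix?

[ʃematʃ]

The stem for 'ear' ends in [tʃ] in [mɛfɔtʃ] but [dʒ] in [mɛfɔdʒi].
If /tʃ/ were underlying and a rule turned it into [dʒ] before the PL suffix, 'net' would also alternate; but it has [tʃ] in both [rɛnitʃ] and [rɛnitʃi].
The underlying segment must be /dʒ/; voiced obstruents become voiceless word-finally, yielding [tʃ] there.
From [ʃemadʒi] the stem 'tree' is /ʃemadʒ/; word-finally this yields [ʃematʃ].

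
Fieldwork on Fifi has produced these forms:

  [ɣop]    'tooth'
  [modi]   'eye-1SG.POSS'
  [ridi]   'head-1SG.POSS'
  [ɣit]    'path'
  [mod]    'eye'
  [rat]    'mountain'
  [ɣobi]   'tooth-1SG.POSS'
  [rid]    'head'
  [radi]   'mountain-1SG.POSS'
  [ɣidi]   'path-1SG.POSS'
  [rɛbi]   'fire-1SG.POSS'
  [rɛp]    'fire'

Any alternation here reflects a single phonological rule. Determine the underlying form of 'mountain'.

/rat/

In [rat] and [radi] the final segment of 'mountain' alternates: [t] ~ [d].
If /d/ were underlying and a rule turned it into [t] in isolation, 'eye' would also alternate; but it has [d] in both [mod] and [modi].
Therefore /t/ is basic and [d] is derived by intervocalic voicing (voiceless stops become voiced between vowels).
So 'mountain' = /rat/.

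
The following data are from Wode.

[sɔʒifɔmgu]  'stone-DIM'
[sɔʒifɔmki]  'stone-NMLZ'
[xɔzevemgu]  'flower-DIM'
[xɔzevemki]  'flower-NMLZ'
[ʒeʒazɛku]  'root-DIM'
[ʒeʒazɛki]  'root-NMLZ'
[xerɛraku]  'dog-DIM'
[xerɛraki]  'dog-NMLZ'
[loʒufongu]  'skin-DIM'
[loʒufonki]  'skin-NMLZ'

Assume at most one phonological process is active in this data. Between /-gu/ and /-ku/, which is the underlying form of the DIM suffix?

The DIM suffix surfaces as [-gu] and [-ku], depending on the final segment of the stem.
By contrast the NMLZ suffix keeps its initial [k] throughout — that segment must be underlying.
So the underlying form is /-gu/, and voiced stops become voiceless after a vowel.

/-gu/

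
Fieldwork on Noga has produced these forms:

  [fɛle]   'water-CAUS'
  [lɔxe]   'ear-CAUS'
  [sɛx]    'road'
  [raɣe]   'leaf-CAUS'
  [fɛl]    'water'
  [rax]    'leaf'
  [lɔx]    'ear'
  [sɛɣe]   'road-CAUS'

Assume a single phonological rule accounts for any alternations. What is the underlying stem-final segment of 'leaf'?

'leaf' shows [x] ~ [ɣ] at the end of the stem ([rax] vs [raɣe]).
If /x/ were underlying and a rule turned it into [ɣ] before the CAUS suffix, 'ear' would also alternate; but it has [x] in both [lɔx] and [lɔxe].
The underlying segment must be /ɣ/; voiced obstruents become voiceless word-finally, yielding [x] there.

/ɣ/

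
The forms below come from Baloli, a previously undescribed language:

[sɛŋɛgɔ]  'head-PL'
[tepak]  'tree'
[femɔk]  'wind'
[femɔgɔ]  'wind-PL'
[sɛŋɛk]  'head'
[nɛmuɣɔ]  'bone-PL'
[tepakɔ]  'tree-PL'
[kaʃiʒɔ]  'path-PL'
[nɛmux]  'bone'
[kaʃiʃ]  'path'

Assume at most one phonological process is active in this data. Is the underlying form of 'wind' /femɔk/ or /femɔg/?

The stem for 'wind' ends in [k] in [femɔk] but [g] in [femɔgɔ].
If /k/ were underlying and a rule turned it into [g] before the PL suffix, 'tree' would also alternate; but it has [k] in both [tepak] and [tepakɔ].
Therefore /g/ is basic and [k] is derived by word-final obstruent devoicing (voiced obstruents become voiceless word-finally).

/femɔg/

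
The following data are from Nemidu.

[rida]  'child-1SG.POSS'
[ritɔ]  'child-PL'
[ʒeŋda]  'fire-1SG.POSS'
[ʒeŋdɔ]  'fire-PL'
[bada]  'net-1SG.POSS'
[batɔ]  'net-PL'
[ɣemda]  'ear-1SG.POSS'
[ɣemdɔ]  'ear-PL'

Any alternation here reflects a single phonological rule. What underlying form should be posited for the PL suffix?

/-tɔ/

The PL morpheme has two allomorphs, [-dɔ] and [-tɔ].
By contrast the 1SG.POSS suffix keeps its initial [d] throughout — that segment must be underlying.
So the underlying form is /-tɔ/, and voiceless stops become voiced after a nasal.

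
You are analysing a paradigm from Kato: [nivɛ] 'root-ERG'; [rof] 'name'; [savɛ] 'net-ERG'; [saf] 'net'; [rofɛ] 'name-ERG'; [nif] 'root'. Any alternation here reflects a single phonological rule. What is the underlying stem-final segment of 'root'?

/v/

'root' shows [v] ~ [f] at the end of the stem ([nivɛ] vs [nif]).
But 'name' keeps [f] in both environments ([rofɛ], [rof]), so there is no rule changing /f/ to [v] before the ERG suffix.
The underlying segment must be /v/; voiced obstruents become voiceless word-finally, yielding [f] there.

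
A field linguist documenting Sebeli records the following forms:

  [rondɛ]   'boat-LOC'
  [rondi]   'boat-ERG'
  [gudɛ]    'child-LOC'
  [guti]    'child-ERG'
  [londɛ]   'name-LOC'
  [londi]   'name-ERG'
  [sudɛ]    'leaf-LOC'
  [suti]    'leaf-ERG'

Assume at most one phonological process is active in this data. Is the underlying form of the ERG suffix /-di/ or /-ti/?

/-ti/

The ERG morpheme has two allomorphs, [-di] and [-ti].
By contrast the LOC suffix keeps its initial [d] throughout — that segment must be underlying.
The ERG suffix is therefore /-ti/ underlyingly, with post-nasal voicing: voiceless stops become voiced after a nasal.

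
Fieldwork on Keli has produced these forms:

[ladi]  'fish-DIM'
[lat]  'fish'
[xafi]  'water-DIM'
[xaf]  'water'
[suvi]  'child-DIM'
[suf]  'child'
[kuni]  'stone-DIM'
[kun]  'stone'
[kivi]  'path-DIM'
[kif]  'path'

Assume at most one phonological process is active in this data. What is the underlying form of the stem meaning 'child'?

The stem for 'child' ends in [v] in [suvi] but [f] in [suf].
The stem 'water' ([xafi], [xaf]) shows [f] unchanged in both environments, so [f] cannot be basic with [v] derived before the DIM suffix.
Therefore /v/ is basic and [f] is derived by word-final obstruent devoicing (voiced obstruents become voiceless word-finally).
Hence 'child' is /suv/ underlyingly.

/suv/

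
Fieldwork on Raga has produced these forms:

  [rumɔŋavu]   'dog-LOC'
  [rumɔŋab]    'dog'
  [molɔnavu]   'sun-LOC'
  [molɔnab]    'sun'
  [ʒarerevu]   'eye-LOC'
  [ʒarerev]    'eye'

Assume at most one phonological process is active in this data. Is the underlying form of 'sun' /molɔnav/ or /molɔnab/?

The stem for 'sun' ends in [v] in [molɔnavu] but [b] in [molɔnab].
If /v/ were underlying and a rule turned it into [b] in isolation, 'eye' would also alternate; but it has [v] in both [ʒarerevu] and [ʒarerev].
Therefore /b/ is basic and [v] is derived by intervocalic spirantization (voiced stops become fricatives between vowels).

/molɔnab/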